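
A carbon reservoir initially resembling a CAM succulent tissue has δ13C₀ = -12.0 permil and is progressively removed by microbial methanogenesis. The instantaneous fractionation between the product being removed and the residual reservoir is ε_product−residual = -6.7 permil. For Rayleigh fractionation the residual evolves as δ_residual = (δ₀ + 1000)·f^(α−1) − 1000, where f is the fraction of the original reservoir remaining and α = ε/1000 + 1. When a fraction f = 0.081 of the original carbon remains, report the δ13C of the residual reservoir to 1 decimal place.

4.8 permil

Rayleigh residual: δ_res = (δ₀ + 1000)·f^(α−1) − 1000
α = ε/1000 + 1 = 0.99330, so α − 1 = -0.00670
f^(α−1) = 0.081^(-0.00670) = 1.016982
δ_res = (-12.0 + 1000) × 1.016982 − 1000 = 1004.778 − 1000 = 4.78 permil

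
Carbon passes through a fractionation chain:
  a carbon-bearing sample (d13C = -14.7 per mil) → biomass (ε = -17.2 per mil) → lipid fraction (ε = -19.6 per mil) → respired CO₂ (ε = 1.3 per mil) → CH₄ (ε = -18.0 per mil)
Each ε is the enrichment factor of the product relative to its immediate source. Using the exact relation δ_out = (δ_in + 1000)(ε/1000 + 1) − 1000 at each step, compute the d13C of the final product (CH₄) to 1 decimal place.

step 1: δ = (-14.70 + 1000)·(-17.2/1000 + 1) − 1000 = -31.65 per mil
step 2: δ = (-31.65 + 1000)·(-19.6/1000 + 1) − 1000 = -50.63 per mil
step 3: δ = (-50.63 + 1000)·(1.3/1000 + 1) − 1000 = -49.39 per mil
step 4: δ = (-49.39 + 1000)·(-18.0/1000 + 1) − 1000 = -66.50 per mil

-66.5 per mil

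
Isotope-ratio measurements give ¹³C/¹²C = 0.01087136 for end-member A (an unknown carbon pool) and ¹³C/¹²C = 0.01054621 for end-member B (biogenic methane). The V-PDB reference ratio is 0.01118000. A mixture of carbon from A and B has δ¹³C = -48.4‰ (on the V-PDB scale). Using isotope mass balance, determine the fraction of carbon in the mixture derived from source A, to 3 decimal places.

δ_A = (0.01087136/0.01118000 − 1)×1000 = (0.972394 − 1)×1000 = -27.606‰
δ_B = (0.01054621/0.01118000 − 1)×1000 = (0.943310 − 1)×1000 = -56.690‰
f_A = (δ_mix − δ_B)/(δ_A − δ_B) = (-48.4 − (-56.690))/(-27.606 − (-56.690))
f_A = 8.290 / 29.083 = 0.2850

0.285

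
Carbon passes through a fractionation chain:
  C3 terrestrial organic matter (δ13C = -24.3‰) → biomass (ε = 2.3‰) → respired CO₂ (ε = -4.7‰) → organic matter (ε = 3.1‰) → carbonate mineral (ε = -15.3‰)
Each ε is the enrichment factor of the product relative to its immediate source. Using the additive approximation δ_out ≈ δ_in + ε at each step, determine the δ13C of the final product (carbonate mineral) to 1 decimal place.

-38.9‰

step 1: δ ≈ -24.3 + (2.3) = -22.0‰
step 2: δ ≈ -22.0 + (-4.7) = -26.7‰
step 3: δ ≈ -26.7 + (3.1) = -23.6‰
step 4: δ ≈ -23.6 + (-15.3) = -38.9‰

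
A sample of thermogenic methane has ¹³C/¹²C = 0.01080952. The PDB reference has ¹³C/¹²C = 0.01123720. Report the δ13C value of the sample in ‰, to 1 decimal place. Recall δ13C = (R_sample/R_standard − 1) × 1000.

δ13C = (R_sample / R_standard − 1) × 1000
R_sample / R_standard = 0.01080952 / 0.01123720 = 0.961941
δ13C = (0.961941 − 1) × 1000 = -38.06‰

-38.1‰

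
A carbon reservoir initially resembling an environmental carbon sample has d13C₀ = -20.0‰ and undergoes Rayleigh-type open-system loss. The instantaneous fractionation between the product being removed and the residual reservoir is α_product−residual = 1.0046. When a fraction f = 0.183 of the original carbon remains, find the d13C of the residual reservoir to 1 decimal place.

Rayleigh residual: δ_res = (δ₀ + 1000)·f^(α−1) − 1000
α − 1 = 0.00460
f^(α−1) = 0.183^(0.00460) = 0.992218
δ_res = (-20.0 + 1000) × 0.992218 − 1000 = 972.374 − 1000 = -27.63‰

-27.6‰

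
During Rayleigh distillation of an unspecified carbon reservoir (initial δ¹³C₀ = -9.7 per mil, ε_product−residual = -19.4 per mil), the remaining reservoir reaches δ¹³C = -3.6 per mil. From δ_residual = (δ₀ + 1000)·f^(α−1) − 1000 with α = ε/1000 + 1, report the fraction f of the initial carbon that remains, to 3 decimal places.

0.729

α − 1 = ε/1000 = -0.0194
(δ_res + 1000)/(δ₀ + 1000) = (-3.6 + 1000)/(-9.7 + 1000) = 996.4/990.3 = 1.006160
f = 1.006160^(1/-0.0194) = exp(ln(1.006160)/-0.0194) = exp(0.00614/-0.0194)
f = exp(-0.3165) = 0.7287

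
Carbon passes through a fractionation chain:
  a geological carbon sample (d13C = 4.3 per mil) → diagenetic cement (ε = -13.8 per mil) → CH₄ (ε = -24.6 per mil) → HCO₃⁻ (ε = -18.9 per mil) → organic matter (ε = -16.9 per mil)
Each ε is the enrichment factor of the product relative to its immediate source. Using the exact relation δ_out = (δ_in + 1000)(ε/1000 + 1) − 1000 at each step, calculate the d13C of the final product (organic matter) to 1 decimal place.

step 1: δ = (4.30 + 1000)·(-13.8/1000 + 1) − 1000 = -9.56 per mil
step 2: δ = (-9.56 + 1000)·(-24.6/1000 + 1) − 1000 = -33.92 per mil
step 3: δ = (-33.92 + 1000)·(-18.9/1000 + 1) − 1000 = -52.18 per mil
step 4: δ = (-52.18 + 1000)·(-16.9/1000 + 1) − 1000 = -68.20 per mil

-68.2 per mil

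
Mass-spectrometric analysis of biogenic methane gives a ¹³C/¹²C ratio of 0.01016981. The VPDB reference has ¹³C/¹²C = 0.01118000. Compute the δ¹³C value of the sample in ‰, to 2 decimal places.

-90.36‰

δ¹³C = (R_sample / R_standard − 1) × 1000
R_sample / R_standard = 0.01016981 / 0.01118000 = 0.909643
δ¹³C = (0.909643 − 1) × 1000 = -90.357‰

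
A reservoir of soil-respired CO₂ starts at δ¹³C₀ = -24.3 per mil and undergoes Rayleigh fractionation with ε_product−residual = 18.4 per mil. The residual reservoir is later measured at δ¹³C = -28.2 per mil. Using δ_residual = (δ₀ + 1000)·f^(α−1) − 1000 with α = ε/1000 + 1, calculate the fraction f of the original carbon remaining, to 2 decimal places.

0.80

α − 1 = ε/1000 = 0.0184
(δ_res + 1000)/(δ₀ + 1000) = (-28.2 + 1000)/(-24.3 + 1000) = 971.8/975.7 = 0.996003
f = 0.996003^(1/0.0184) = exp(ln(0.996003)/0.0184) = exp(-0.00401/0.0184)
f = exp(-0.2177) = 0.8044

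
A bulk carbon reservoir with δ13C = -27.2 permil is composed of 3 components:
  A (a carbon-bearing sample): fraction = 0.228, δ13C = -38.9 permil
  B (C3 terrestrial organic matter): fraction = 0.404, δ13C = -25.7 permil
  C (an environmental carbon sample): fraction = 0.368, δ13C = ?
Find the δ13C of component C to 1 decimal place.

-21.6 permil

Isotope mass balance: δ_bulk = Σ fᵢ·δᵢ.
-27.2 = 0.228×(-38.9) + 0.404×(-25.7) + 0.368×δ_C
0.368·δ_C = -27.2 − (-19.252) = -7.948
δ_C = -7.948 / 0.368 = -21.60 permil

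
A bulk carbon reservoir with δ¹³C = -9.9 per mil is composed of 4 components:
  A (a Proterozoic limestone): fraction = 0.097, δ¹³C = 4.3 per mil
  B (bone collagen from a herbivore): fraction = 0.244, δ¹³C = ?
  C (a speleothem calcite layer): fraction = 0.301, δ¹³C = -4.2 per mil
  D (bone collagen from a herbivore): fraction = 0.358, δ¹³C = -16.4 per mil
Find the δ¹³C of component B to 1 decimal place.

Isotope mass balance: δ_bulk = Σ fᵢ·δᵢ.
-9.9 = 0.097×(4.3) + 0.244×δ_B + 0.301×(-4.2) + 0.358×(-16.4)
0.244·δ_B = -9.9 − (-6.718) = -3.182
δ_B = -3.182 / 0.244 = -13.04 per mil

-13.0 per mil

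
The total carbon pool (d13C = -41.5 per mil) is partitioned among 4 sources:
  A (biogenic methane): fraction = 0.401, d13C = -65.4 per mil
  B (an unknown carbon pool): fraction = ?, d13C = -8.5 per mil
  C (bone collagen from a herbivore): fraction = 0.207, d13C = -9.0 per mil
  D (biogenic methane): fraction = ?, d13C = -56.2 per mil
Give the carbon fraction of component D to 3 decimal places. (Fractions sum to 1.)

Let f_D and f_B be the unknown fractions; fractions sum to 1 so f_D + f_B = 0.392.
Mass balance: Σ fᵢ·δᵢ = δ_bulk ⇒ f_D·(-56.2) + f_B·(-8.5) = -41.5 − (-28.088) = -13.412
Substitute f_B = 0.392 − f_D:
f_D·(-56.2 − -8.5) = -13.412 − 0.392×(-8.5) = -10.080
f_D = -10.080 / -47.7 = 0.2113

0.211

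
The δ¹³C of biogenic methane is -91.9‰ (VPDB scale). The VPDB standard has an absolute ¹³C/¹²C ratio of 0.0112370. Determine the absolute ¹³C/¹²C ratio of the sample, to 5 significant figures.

0.010204

R_sample = R_standard × (δ¹³C/1000 + 1)
R_sample = 0.0112370 × (-91.9/1000 + 1) = 0.0112370 × 0.908100
R_sample = 0.0102043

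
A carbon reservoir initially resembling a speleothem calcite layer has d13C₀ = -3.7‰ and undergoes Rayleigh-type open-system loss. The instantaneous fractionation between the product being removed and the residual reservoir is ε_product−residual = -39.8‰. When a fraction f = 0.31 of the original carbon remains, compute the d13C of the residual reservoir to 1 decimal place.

43.8‰

Rayleigh residual: δ_res = (δ₀ + 1000)·f^(α−1) − 1000
α = ε/1000 + 1 = 0.96020, so α − 1 = -0.03980
f^(α−1) = 0.31^(-0.03980) = 1.047717
δ_res = (-3.7 + 1000) × 1.047717 − 1000 = 1043.840 − 1000 = 43.84‰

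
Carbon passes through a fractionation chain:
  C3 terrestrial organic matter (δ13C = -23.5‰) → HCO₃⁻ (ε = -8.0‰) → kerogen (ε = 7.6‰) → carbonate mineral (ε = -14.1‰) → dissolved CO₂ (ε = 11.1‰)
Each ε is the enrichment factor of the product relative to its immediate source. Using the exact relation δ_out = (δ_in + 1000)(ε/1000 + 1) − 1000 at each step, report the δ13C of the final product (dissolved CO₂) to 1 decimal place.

-27.0‰

step 1: δ = (-23.50 + 1000)·(-8.0/1000 + 1) − 1000 = -31.31‰
step 2: δ = (-31.31 + 1000)·(7.6/1000 + 1) − 1000 = -23.95‰
step 3: δ = (-23.95 + 1000)·(-14.1/1000 + 1) − 1000 = -37.71‰
step 4: δ = (-37.71 + 1000)·(11.1/1000 + 1) − 1000 = -27.03‰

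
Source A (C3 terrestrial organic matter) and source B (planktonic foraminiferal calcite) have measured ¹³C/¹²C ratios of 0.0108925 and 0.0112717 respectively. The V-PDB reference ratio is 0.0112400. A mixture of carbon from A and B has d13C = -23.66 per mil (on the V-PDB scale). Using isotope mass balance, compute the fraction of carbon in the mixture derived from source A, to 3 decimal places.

δ_A = (0.0108925/0.0112400 − 1)×1000 = (0.969084 − 1)×1000 = -30.916 per mil
δ_B = (0.0112717/0.0112400 − 1)×1000 = (1.002820 − 1)×1000 = 2.820 per mil
f_A = (δ_mix − δ_B)/(δ_A − δ_B) = (-23.66 − (2.820))/(-30.916 − (2.820))
f_A = -26.480 / -33.737 = 0.7849

0.785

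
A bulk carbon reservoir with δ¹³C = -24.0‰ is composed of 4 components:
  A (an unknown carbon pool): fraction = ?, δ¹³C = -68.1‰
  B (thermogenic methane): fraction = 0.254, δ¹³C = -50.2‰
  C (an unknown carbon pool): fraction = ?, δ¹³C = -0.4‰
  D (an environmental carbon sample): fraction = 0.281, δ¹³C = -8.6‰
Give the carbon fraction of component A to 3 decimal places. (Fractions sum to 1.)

Let f_A and f_C be the unknown fractions; fractions sum to 1 so f_A + f_C = 0.465.
Mass balance: Σ fᵢ·δᵢ = δ_bulk ⇒ f_A·(-68.1) + f_C·(-0.4) = -24.0 − (-15.167) = -8.833
Substitute f_C = 0.465 − f_A:
f_A·(-68.1 − -0.4) = -8.833 − 0.465×(-0.4) = -8.647
f_A = -8.647 / -67.7 = 0.1277

0.128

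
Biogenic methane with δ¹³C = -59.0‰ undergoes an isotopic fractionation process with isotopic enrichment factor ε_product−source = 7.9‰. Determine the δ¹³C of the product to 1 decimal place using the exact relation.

Exactly, δ_product = (δ_source + 1000)·(ε/1000 + 1) − 1000.
δ_product = (-59.0 + 1000) × (7.9/1000 + 1) − 1000
δ_product = -51.57‰

-51.6‰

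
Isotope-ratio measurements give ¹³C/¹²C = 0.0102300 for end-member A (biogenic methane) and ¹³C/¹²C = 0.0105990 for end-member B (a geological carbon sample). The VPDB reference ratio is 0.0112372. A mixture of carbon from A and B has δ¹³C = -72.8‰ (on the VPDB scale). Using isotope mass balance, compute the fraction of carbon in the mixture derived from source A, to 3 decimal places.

δ_A = (0.0102300/0.0112372 − 1)×1000 = (0.910369 − 1)×1000 = -89.631‰
δ_B = (0.0105990/0.0112372 − 1)×1000 = (0.943206 − 1)×1000 = -56.794‰
f_A = (δ_mix − δ_B)/(δ_A − δ_B) = (-72.8 − (-56.794))/(-89.631 − (-56.794))
f_A = -16.006 / -32.837 = 0.4874

0.487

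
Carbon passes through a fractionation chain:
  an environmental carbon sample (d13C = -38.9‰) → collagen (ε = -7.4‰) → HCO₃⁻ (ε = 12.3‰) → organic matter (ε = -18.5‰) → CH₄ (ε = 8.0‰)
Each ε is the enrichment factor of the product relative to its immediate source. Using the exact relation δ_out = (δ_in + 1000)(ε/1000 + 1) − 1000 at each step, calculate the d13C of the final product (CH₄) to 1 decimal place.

step 1: δ = (-38.90 + 1000)·(-7.4/1000 + 1) − 1000 = -46.01‰
step 2: δ = (-46.01 + 1000)·(12.3/1000 + 1) − 1000 = -34.28‰
step 3: δ = (-34.28 + 1000)·(-18.5/1000 + 1) − 1000 = -52.14‰
step 4: δ = (-52.14 + 1000)·(8.0/1000 + 1) − 1000 = -44.56‰

-44.6‰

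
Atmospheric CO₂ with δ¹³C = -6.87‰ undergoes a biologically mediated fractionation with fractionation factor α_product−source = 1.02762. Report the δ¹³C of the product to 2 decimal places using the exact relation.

20.56‰

δ_product = (δ_source + 1000)·α − 1000
δ_product = (-6.87 + 1000) × 1.02762 − 1000
δ_product = 1020.560 − 1000 = 20.560‰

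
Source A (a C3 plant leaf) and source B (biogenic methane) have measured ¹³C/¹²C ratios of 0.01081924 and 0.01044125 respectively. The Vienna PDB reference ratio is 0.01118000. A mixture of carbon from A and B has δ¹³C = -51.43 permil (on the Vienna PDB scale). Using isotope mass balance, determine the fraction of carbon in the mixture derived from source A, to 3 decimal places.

δ_A = (0.01081924/0.01118000 − 1)×1000 = (0.967732 − 1)×1000 = -32.268 permil
δ_B = (0.01044125/0.01118000 − 1)×1000 = (0.933922 − 1)×1000 = -66.078 permil
f_A = (δ_mix − δ_B)/(δ_A − δ_B) = (-51.43 − (-66.078))/(-32.268 − (-66.078))
f_A = 14.648 / 33.809 = 0.4332

0.433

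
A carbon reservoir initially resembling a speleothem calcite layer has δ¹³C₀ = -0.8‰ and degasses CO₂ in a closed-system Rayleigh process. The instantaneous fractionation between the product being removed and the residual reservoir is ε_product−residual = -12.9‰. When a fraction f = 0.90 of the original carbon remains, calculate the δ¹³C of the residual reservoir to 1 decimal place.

0.6‰

Rayleigh residual: δ_res = (δ₀ + 1000)·f^(α−1) − 1000
α = ε/1000 + 1 = 0.98710, so α − 1 = -0.01290
f^(α−1) = 0.90^(-0.01290) = 1.001360
δ_res = (-0.8 + 1000) × 1.001360 − 1000 = 1000.559 − 1000 = 0.56‰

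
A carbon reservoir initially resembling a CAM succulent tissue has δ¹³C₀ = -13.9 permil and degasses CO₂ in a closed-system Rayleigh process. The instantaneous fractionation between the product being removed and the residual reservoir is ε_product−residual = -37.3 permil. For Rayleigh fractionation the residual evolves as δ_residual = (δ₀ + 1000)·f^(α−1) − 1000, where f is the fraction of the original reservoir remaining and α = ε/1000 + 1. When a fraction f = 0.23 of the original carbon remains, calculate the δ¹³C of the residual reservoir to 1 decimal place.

41.7 permil

Rayleigh residual: δ_res = (δ₀ + 1000)·f^(α−1) − 1000
α = ε/1000 + 1 = 0.96270, so α − 1 = -0.03730
f^(α−1) = 0.23^(-0.03730) = 1.056349
δ_res = (-13.9 + 1000) × 1.056349 − 1000 = 1041.666 − 1000 = 41.67 permil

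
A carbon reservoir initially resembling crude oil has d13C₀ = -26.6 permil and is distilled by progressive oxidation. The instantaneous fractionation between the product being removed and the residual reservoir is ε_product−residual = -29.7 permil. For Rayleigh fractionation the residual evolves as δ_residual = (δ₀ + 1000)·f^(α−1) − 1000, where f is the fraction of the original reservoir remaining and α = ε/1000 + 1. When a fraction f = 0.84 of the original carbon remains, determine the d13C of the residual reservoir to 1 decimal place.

-21.5 permil

Rayleigh residual: δ_res = (δ₀ + 1000)·f^(α−1) − 1000
α = ε/1000 + 1 = 0.97030, so α − 1 = -0.02970
f^(α−1) = 0.84^(-0.02970) = 1.005192
δ_res = (-26.6 + 1000) × 1.005192 − 1000 = 978.454 − 1000 = -21.55 permil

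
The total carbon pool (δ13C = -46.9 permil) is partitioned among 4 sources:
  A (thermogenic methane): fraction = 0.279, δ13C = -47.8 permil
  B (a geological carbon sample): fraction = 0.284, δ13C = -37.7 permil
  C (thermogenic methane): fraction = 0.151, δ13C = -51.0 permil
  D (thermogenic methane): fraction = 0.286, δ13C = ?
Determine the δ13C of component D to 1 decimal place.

-53.0 permil

Isotope mass balance: δ_bulk = Σ fᵢ·δᵢ.
-46.9 = 0.279×(-47.8) + 0.284×(-37.7) + 0.151×(-51.0) + 0.286×δ_D
0.286·δ_D = -46.9 − (-31.744) = -15.156
δ_D = -15.156 / 0.286 = -52.99 permil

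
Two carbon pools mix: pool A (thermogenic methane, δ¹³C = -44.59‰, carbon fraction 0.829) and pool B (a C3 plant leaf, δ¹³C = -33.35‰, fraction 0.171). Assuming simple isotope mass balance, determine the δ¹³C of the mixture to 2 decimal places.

-42.67‰

δ_mix = f_A·δ_A + f_B·δ_B
δ_mix = 0.829 × (-44.59) + 0.171 × (-33.35)
δ_mix = -36.965 + -5.703 = -42.668‰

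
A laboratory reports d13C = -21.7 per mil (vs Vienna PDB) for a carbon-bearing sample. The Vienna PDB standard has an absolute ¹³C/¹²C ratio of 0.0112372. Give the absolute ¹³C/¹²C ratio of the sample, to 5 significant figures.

0.010993

R_sample = R_standard × (d13C/1000 + 1)
R_sample = 0.0112372 × (-21.7/1000 + 1) = 0.0112372 × 0.978300
R_sample = 0.0109934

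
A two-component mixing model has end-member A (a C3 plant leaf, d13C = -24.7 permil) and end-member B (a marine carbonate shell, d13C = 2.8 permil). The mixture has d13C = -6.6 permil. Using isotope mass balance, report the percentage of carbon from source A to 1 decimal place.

δ_mix = f_A·δ_A + (1 − f_A)·δ_B  ⇒  f_A = (δ_mix − δ_B)/(δ_A − δ_B)
f_A = (-6.6 − (2.8)) / (-24.7 − (2.8))
f_A = -9.4 / -27.5 = 0.3418

34.2%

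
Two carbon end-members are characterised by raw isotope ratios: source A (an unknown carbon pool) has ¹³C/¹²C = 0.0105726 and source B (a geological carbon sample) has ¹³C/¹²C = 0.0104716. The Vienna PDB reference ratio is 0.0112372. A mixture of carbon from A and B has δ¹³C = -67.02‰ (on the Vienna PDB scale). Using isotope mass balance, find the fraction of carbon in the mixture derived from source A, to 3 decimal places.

0.124

δ_A = (0.0105726/0.0112372 − 1)×1000 = (0.940857 − 1)×1000 = -59.143‰
δ_B = (0.0104716/0.0112372 − 1)×1000 = (0.931869 − 1)×1000 = -68.131‰
f_A = (δ_mix − δ_B)/(δ_A − δ_B) = (-67.02 − (-68.131))/(-59.143 − (-68.131))
f_A = 1.111 / 8.988 = 0.1236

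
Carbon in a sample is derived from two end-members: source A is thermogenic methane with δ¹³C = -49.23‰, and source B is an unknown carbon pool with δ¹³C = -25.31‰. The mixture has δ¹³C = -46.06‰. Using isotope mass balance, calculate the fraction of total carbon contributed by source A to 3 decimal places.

0.867

δ_mix = f_A·δ_A + (1 − f_A)·δ_B  ⇒  f_A = (δ_mix − δ_B)/(δ_A − δ_B)
f_A = (-46.06 − (-25.31)) / (-49.23 − (-25.31))
f_A = -20.75 / -23.92 = 0.8675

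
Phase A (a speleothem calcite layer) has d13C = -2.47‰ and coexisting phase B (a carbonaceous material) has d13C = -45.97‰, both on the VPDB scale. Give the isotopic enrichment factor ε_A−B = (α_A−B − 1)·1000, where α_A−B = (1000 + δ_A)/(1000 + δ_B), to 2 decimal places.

45.60‰

α_A−B = (1000 + -2.47) / (1000 + -45.97) = 997.53 / 954.03 = 1.045596
ε_A−B = (1.045596 − 1) × 1000 = 45.596‰
(The approximation ε ≈ δ_A − δ_B would give 43.50‰.)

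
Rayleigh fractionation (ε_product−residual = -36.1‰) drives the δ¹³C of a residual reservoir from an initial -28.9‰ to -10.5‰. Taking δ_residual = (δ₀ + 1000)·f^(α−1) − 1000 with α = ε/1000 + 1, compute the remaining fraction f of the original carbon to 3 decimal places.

0.595

α − 1 = ε/1000 = -0.0361
(δ_res + 1000)/(δ₀ + 1000) = (-10.5 + 1000)/(-28.9 + 1000) = 989.5/971.1 = 1.018948
f = 1.018948^(1/-0.0361) = exp(ln(1.018948)/-0.0361) = exp(0.01877/-0.0361)
f = exp(-0.5200) = 0.5945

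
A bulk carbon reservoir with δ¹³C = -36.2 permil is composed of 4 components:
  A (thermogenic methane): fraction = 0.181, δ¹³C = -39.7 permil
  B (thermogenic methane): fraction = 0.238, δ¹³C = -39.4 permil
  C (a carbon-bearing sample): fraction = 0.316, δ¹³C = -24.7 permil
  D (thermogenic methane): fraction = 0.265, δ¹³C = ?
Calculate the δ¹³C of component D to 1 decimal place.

Isotope mass balance: δ_bulk = Σ fᵢ·δᵢ.
-36.2 = 0.181×(-39.7) + 0.238×(-39.4) + 0.316×(-24.7) + 0.265×δ_D
0.265·δ_D = -36.2 − (-24.368) = -11.832
δ_D = -11.832 / 0.265 = -44.65 permil

-44.6 permil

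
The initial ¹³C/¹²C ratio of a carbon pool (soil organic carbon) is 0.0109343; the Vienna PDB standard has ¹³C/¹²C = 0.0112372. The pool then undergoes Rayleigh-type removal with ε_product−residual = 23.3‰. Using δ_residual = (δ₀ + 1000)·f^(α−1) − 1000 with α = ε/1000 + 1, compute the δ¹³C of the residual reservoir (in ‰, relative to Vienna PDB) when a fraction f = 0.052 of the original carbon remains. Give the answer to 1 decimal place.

-91.7‰

δ₀ = (0.0109343/0.0112372 − 1)×1000 = (0.973045 − 1)×1000 = -26.955‰
α − 1 = ε/1000 = 0.0233
f^(α−1) = 0.052^(0.0233) = 0.933432
δ_res = (-26.955 + 1000) × 0.933432 − 1000 = 908.272 − 1000 = -91.73‰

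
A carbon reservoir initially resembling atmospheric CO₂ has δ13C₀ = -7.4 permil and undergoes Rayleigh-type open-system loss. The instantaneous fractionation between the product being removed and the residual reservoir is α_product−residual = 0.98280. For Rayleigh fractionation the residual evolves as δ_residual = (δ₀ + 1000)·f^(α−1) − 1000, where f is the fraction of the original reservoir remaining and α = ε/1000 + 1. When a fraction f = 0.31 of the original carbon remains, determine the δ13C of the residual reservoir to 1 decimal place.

Rayleigh residual: δ_res = (δ₀ + 1000)·f^(α−1) − 1000
α − 1 = -0.01720
f^(α−1) = 0.31^(-0.01720) = 1.020349
δ_res = (-7.4 + 1000) × 1.020349 − 1000 = 1012.798 − 1000 = 12.80 permil

12.8 permil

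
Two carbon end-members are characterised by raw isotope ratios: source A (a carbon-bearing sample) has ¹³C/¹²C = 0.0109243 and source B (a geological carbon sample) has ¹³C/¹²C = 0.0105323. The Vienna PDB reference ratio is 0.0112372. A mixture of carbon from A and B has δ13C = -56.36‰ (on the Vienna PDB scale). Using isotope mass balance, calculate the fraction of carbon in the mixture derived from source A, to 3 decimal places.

δ_A = (0.0109243/0.0112372 − 1)×1000 = (0.972155 − 1)×1000 = -27.845‰
δ_B = (0.0105323/0.0112372 − 1)×1000 = (0.937271 − 1)×1000 = -62.729‰
f_A = (δ_mix − δ_B)/(δ_A − δ_B) = (-56.36 − (-62.729))/(-27.845 − (-62.729))
f_A = 6.369 / 34.884 = 0.1826

0.183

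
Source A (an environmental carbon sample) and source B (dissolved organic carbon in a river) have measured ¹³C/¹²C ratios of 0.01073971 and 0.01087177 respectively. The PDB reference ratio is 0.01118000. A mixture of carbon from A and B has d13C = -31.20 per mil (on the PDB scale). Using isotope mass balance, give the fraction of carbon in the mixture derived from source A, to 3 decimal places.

δ_A = (0.01073971/0.01118000 − 1)×1000 = (0.960618 − 1)×1000 = -39.382 per mil
δ_B = (0.01087177/0.01118000 − 1)×1000 = (0.972430 − 1)×1000 = -27.570 per mil
f_A = (δ_mix − δ_B)/(δ_A − δ_B) = (-31.20 − (-27.570))/(-39.382 − (-27.570))
f_A = -3.630 / -11.812 = 0.3073

0.307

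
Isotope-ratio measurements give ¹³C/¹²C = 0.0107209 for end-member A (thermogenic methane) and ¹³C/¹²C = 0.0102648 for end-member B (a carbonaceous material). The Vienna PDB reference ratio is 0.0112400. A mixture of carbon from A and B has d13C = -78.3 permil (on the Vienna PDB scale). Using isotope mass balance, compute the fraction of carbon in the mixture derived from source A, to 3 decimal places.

δ_A = (0.0107209/0.0112400 − 1)×1000 = (0.953817 − 1)×1000 = -46.183 permil
δ_B = (0.0102648/0.0112400 − 1)×1000 = (0.913238 − 1)×1000 = -86.762 permil
f_A = (δ_mix − δ_B)/(δ_A − δ_B) = (-78.3 − (-86.762))/(-46.183 − (-86.762))
f_A = 8.462 / 40.578 = 0.2085

0.209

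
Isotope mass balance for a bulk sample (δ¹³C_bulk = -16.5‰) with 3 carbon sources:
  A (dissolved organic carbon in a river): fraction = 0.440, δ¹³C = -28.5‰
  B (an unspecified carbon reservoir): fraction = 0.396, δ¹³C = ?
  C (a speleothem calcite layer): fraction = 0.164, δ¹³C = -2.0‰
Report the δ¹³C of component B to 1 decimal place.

-9.2‰

Isotope mass balance: δ_bulk = Σ fᵢ·δᵢ.
-16.5 = 0.440×(-28.5) + 0.396×δ_B + 0.164×(-2.0)
0.396·δ_B = -16.5 − (-12.868) = -3.632
δ_B = -3.632 / 0.396 = -9.17‰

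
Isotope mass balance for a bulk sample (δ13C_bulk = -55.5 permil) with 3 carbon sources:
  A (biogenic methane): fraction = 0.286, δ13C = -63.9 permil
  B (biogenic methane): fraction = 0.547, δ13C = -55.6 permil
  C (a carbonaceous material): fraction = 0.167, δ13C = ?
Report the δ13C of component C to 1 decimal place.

-40.8 permil

Isotope mass balance: δ_bulk = Σ fᵢ·δᵢ.
-55.5 = 0.286×(-63.9) + 0.547×(-55.6) + 0.167×δ_C
0.167·δ_C = -55.5 − (-48.689) = -6.811
δ_C = -6.811 / 0.167 = -40.79 permil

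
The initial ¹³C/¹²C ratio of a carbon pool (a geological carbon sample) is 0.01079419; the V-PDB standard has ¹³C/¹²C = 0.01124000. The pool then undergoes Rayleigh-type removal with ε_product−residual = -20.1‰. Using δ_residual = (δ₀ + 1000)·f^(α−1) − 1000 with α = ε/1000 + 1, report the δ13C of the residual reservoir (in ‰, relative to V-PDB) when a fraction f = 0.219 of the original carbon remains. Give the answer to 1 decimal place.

δ₀ = (0.01079419/0.01124000 − 1)×1000 = (0.960337 − 1)×1000 = -39.663‰
α − 1 = ε/1000 = -0.0201
f^(α−1) = 0.219^(-0.0201) = 1.030996
δ_res = (-39.663 + 1000) × 1.030996 − 1000 = 990.104 − 1000 = -9.90‰

-9.9‰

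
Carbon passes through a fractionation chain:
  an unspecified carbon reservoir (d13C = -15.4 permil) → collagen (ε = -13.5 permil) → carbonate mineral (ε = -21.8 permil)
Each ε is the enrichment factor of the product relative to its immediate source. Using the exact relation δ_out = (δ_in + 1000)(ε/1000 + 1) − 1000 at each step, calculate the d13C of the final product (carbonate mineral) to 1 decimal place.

-49.9 permil

step 1: δ = (-15.40 + 1000)·(-13.5/1000 + 1) − 1000 = -28.69 permil
step 2: δ = (-28.69 + 1000)·(-21.8/1000 + 1) − 1000 = -49.87 permil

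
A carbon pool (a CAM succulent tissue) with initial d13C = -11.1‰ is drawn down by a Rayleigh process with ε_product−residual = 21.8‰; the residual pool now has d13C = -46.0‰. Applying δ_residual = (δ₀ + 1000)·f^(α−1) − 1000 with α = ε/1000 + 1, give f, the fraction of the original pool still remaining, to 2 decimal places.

α − 1 = ε/1000 = 0.0218
(δ_res + 1000)/(δ₀ + 1000) = (-46.0 + 1000)/(-11.1 + 1000) = 954.0/988.9 = 0.964708
f = 0.964708^(1/0.0218) = exp(ln(0.964708)/0.0218) = exp(-0.03593/0.0218)
f = exp(-1.6481) = 0.1924

0.19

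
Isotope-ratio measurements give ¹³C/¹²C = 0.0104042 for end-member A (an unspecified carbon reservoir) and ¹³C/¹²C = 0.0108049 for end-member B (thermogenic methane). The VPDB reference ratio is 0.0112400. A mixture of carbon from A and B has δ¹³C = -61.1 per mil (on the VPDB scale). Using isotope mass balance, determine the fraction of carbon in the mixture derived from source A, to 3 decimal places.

δ_A = (0.0104042/0.0112400 − 1)×1000 = (0.925641 − 1)×1000 = -74.359 per mil
δ_B = (0.0108049/0.0112400 − 1)×1000 = (0.961290 − 1)×1000 = -38.710 per mil
f_A = (δ_mix − δ_B)/(δ_A − δ_B) = (-61.1 − (-38.710))/(-74.359 − (-38.710))
f_A = -22.390 / -35.649 = 0.6281

0.628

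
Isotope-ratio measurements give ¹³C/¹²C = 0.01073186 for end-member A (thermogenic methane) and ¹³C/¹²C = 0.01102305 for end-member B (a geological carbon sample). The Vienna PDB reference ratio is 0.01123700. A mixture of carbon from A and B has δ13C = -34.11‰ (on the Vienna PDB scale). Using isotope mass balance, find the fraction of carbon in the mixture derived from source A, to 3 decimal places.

δ_A = (0.01073186/0.01123700 − 1)×1000 = (0.955047 − 1)×1000 = -44.953‰
δ_B = (0.01102305/0.01123700 − 1)×1000 = (0.980960 − 1)×1000 = -19.040‰
f_A = (δ_mix − δ_B)/(δ_A − δ_B) = (-34.11 − (-19.040))/(-44.953 − (-19.040))
f_A = -15.070 / -25.914 = 0.5816

0.582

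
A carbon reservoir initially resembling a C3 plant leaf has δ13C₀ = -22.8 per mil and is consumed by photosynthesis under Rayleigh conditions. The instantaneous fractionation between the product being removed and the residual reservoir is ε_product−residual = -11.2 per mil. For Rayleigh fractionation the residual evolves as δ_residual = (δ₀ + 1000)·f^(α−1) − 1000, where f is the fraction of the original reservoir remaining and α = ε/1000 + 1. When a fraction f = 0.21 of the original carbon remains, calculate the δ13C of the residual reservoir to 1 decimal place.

-5.6 per mil

Rayleigh residual: δ_res = (δ₀ + 1000)·f^(α−1) − 1000
α = ε/1000 + 1 = 0.98880, so α − 1 = -0.01120
f^(α−1) = 0.21^(-0.01120) = 1.017633
δ_res = (-22.8 + 1000) × 1.017633 − 1000 = 994.431 − 1000 = -5.57 per mil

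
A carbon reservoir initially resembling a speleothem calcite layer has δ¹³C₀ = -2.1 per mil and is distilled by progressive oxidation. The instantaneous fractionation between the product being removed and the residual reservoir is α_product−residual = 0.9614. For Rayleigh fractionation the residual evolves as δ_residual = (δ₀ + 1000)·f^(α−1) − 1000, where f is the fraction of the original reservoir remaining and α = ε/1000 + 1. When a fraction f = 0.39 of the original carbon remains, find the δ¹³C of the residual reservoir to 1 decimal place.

34.8 per mil

Rayleigh residual: δ_res = (δ₀ + 1000)·f^(α−1) − 1000
α − 1 = -0.03860
f^(α−1) = 0.39^(-0.03860) = 1.037015
δ_res = (-2.1 + 1000) × 1.037015 − 1000 = 1034.837 − 1000 = 34.84 per mil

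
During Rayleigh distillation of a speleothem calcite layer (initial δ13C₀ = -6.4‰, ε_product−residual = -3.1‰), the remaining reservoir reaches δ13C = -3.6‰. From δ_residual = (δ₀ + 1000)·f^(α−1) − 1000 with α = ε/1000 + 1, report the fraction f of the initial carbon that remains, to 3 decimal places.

0.403

α − 1 = ε/1000 = -0.0031
(δ_res + 1000)/(δ₀ + 1000) = (-3.6 + 1000)/(-6.4 + 1000) = 996.4/993.6 = 1.002818
f = 1.002818^(1/-0.0031) = exp(ln(1.002818)/-0.0031) = exp(0.00281/-0.0031)
f = exp(-0.9078) = 0.4034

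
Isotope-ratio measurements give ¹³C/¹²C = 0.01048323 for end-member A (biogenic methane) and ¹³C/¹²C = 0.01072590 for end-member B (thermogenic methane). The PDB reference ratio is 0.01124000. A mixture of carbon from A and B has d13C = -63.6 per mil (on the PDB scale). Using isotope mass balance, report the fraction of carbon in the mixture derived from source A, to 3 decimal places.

0.827

δ_A = (0.01048323/0.01124000 − 1)×1000 = (0.932672 − 1)×1000 = -67.328 per mil
δ_B = (0.01072590/0.01124000 − 1)×1000 = (0.954262 − 1)×1000 = -45.738 per mil
f_A = (δ_mix − δ_B)/(δ_A − δ_B) = (-63.6 − (-45.738))/(-67.328 − (-45.738))
f_A = -17.862 / -21.590 = 0.8273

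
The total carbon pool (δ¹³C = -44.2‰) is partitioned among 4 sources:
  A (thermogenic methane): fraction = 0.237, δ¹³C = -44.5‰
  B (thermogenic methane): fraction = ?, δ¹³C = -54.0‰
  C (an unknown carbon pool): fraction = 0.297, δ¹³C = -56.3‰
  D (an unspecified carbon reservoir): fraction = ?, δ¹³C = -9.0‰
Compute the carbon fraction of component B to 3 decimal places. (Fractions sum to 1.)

0.283

Let f_B and f_D be the unknown fractions; fractions sum to 1 so f_B + f_D = 0.466.
Mass balance: Σ fᵢ·δᵢ = δ_bulk ⇒ f_B·(-54.0) + f_D·(-9.0) = -44.2 − (-27.268) = -16.932
Substitute f_D = 0.466 − f_B:
f_B·(-54.0 − -9.0) = -16.932 − 0.466×(-9.0) = -12.738
f_B = -12.738 / -45.0 = 0.2831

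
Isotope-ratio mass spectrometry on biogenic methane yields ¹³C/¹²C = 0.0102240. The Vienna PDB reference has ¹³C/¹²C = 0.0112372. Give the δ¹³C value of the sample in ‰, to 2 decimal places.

δ¹³C = (R_sample / R_standard − 1) × 1000
R_sample / R_standard = 0.0102240 / 0.0112372 = 0.909835
δ¹³C = (0.909835 − 1) × 1000 = -90.165‰

-90.16‰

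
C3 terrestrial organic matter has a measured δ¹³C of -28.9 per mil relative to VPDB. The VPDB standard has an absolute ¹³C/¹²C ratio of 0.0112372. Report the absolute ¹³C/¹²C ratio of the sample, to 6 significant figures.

0.0109124

R_sample = R_standard × (δ¹³C/1000 + 1)
R_sample = 0.0112372 × (-28.9/1000 + 1) = 0.0112372 × 0.971100
R_sample = 0.0109124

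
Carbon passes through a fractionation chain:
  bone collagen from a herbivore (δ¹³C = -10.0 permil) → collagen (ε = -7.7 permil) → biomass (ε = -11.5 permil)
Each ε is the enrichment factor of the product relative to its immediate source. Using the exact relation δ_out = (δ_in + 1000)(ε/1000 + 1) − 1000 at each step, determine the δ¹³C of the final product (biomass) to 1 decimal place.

step 1: δ = (-10.00 + 1000)·(-7.7/1000 + 1) − 1000 = -17.62 permil
step 2: δ = (-17.62 + 1000)·(-11.5/1000 + 1) − 1000 = -28.92 permil

-28.9 permil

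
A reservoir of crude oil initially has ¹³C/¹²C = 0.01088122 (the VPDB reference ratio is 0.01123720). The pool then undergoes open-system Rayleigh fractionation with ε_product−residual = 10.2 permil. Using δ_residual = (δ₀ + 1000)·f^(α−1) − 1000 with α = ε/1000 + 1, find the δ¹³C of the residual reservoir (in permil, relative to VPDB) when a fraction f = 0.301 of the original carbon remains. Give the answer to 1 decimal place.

δ₀ = (0.01088122/0.01123720 − 1)×1000 = (0.968321 − 1)×1000 = -31.679 permil
α − 1 = ε/1000 = 0.0102
f^(α−1) = 0.301^(0.0102) = 0.987828
δ_res = (-31.679 + 1000) × 0.987828 − 1000 = 956.535 − 1000 = -43.47 permil

-43.5 permil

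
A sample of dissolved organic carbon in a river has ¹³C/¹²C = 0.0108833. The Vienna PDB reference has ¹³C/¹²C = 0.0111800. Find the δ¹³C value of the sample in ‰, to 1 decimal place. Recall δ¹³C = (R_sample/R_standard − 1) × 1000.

-26.5‰

δ¹³C = (R_sample / R_standard − 1) × 1000
R_sample / R_standard = 0.0108833 / 0.0111800 = 0.973462
δ¹³C = (0.973462 − 1) × 1000 = -26.54‰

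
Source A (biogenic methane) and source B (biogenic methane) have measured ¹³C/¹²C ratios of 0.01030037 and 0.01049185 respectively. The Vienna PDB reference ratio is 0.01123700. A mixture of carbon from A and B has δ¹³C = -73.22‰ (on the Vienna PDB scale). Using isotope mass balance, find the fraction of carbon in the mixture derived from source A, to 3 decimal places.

0.405

δ_A = (0.01030037/0.01123700 − 1)×1000 = (0.916648 − 1)×1000 = -83.352‰
δ_B = (0.01049185/0.01123700 − 1)×1000 = (0.933688 − 1)×1000 = -66.312‰
f_A = (δ_mix − δ_B)/(δ_A − δ_B) = (-73.22 − (-66.312))/(-83.352 − (-66.312))
f_A = -6.908 / -17.040 = 0.4054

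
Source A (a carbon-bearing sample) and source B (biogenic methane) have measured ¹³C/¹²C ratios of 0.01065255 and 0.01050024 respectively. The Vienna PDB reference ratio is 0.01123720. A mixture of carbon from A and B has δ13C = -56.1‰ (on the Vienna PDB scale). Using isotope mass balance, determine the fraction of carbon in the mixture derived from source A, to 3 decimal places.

δ_A = (0.01065255/0.01123720 − 1)×1000 = (0.947972 − 1)×1000 = -52.028‰
δ_B = (0.01050024/0.01123720 − 1)×1000 = (0.934418 − 1)×1000 = -65.582‰
f_A = (δ_mix − δ_B)/(δ_A − δ_B) = (-56.1 − (-65.582))/(-52.028 − (-65.582))
f_A = 9.482 / 13.554 = 0.6996

0.700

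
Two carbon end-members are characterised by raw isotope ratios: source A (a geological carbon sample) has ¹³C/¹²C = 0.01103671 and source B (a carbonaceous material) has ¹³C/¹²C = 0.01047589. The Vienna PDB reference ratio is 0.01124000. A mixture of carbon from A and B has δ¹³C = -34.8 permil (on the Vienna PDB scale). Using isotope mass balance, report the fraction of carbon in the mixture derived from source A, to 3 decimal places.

δ_A = (0.01103671/0.01124000 − 1)×1000 = (0.981914 − 1)×1000 = -18.086 permil
δ_B = (0.01047589/0.01124000 − 1)×1000 = (0.932019 − 1)×1000 = -67.981 permil
f_A = (δ_mix − δ_B)/(δ_A − δ_B) = (-34.8 − (-67.981))/(-18.086 − (-67.981))
f_A = 33.181 / 49.895 = 0.6650

0.665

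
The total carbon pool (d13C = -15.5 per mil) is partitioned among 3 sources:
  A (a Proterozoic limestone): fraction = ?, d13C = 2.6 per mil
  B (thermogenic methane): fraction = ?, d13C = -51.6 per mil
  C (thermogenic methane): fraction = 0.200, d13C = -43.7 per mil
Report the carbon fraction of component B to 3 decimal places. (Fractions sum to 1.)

Let f_B and f_A be the unknown fractions; fractions sum to 1 so f_B + f_A = 0.800.
Mass balance: Σ fᵢ·δᵢ = δ_bulk ⇒ f_B·(-51.6) + f_A·(2.6) = -15.5 − (-8.740) = -6.760
Substitute f_A = 0.800 − f_B:
f_B·(-51.6 − 2.6) = -6.760 − 0.800×(2.6) = -8.840
f_B = -8.840 / -54.2 = 0.1631

0.163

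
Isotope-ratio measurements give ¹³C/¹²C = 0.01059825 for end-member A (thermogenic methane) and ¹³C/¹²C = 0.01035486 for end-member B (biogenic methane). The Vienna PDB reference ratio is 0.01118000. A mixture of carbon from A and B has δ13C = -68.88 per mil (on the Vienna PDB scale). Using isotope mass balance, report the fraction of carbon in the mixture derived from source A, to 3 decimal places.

0.226

δ_A = (0.01059825/0.01118000 − 1)×1000 = (0.947965 − 1)×1000 = -52.035 per mil
δ_B = (0.01035486/0.01118000 − 1)×1000 = (0.926195 − 1)×1000 = -73.805 per mil
f_A = (δ_mix − δ_B)/(δ_A − δ_B) = (-68.88 − (-73.805))/(-52.035 − (-73.805))
f_A = 4.925 / 21.770 = 0.2262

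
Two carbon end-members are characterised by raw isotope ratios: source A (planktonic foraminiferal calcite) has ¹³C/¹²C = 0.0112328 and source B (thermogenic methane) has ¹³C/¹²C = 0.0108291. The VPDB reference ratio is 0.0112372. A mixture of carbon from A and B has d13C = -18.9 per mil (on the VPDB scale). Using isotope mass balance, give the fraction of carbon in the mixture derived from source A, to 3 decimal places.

0.485

δ_A = (0.0112328/0.0112372 − 1)×1000 = (0.999608 − 1)×1000 = -0.392 per mil
δ_B = (0.0108291/0.0112372 − 1)×1000 = (0.963683 − 1)×1000 = -36.317 per mil
f_A = (δ_mix − δ_B)/(δ_A − δ_B) = (-18.9 − (-36.317))/(-0.392 − (-36.317))
f_A = 17.417 / 35.925 = 0.4848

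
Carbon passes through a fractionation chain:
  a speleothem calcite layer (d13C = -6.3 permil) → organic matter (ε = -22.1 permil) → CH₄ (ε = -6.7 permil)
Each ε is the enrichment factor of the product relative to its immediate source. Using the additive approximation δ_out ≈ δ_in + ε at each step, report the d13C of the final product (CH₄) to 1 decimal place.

step 1: δ ≈ -6.3 + (-22.1) = -28.4 permil
step 2: δ ≈ -28.4 + (-6.7) = -35.1 permil

-35.1 permil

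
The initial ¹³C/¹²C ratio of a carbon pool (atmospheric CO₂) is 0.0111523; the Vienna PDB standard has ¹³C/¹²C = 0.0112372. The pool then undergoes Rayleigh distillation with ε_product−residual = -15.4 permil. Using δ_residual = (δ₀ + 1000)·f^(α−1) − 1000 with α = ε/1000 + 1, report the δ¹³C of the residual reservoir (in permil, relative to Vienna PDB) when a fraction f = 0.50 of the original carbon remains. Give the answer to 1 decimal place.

δ₀ = (0.0111523/0.0112372 − 1)×1000 = (0.992445 − 1)×1000 = -7.555 permil
α − 1 = ε/1000 = -0.0154
f^(α−1) = 0.50^(-0.0154) = 1.010732
δ_res = (-7.555 + 1000) × 1.010732 − 1000 = 1003.095 − 1000 = 3.10 permil

3.1 permil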